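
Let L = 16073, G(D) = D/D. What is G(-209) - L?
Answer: -16072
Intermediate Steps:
G(D) = 1
G(-209) - L = 1 - 1*16073 = 1 - 16073 = -16072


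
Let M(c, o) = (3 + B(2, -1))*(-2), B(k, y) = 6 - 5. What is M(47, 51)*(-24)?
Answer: 192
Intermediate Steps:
B(k, y) = 1
M(c, o) = -8 (M(c, o) = (3 + 1)*(-2) = 4*(-2) = -8)
M(47, 51)*(-24) = -8*(-24) = 192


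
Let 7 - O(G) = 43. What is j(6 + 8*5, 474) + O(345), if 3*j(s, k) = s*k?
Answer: 7232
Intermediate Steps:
j(s, k) = k*s/3 (j(s, k) = (s*k)/3 = (k*s)/3 = k*s/3)
O(G) = -36 (O(G) = 7 - 1*43 = 7 - 43 = -36)
j(6 + 8*5, 474) + O(345) = (1/3)*474*(6 + 8*5) - 36 = (1/3)*474*(6 + 40) - 36 = (1/3)*474*46 - 36 = 7268 - 36 = 7232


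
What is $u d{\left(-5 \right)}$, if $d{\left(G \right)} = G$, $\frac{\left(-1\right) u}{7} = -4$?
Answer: $-140$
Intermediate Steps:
$u = 28$ ($u = \left(-7\right) \left(-4\right) = 28$)
$u d{\left(-5 \right)} = 28 \left(-5\right) = -140$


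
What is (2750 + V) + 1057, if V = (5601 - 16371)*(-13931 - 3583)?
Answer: 188629587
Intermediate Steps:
V = 188625780 (V = -10770*(-17514) = 188625780)
(2750 + V) + 1057 = (2750 + 188625780) + 1057 = 188628530 + 1057 = 188629587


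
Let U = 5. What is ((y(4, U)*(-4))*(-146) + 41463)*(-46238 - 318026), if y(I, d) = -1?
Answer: -14890748056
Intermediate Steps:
((y(4, U)*(-4))*(-146) + 41463)*(-46238 - 318026) = (-1*(-4)*(-146) + 41463)*(-46238 - 318026) = (4*(-146) + 41463)*(-364264) = (-584 + 41463)*(-364264) = 40879*(-364264) = -14890748056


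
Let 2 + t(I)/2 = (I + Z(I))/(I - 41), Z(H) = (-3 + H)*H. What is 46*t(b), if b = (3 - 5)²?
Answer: -7544/37 ≈ -203.89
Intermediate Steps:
Z(H) = H*(-3 + H)
b = 4 (b = (-2)² = 4)
t(I) = -4 + 2*(I + I*(-3 + I))/(-41 + I) (t(I) = -4 + 2*((I + I*(-3 + I))/(I - 41)) = -4 + 2*((I + I*(-3 + I))/(-41 + I)) = -4 + 2*(I + I*(-3 + I))/(-41 + I))
46*t(b) = 46*(2*(82 + 4² - 4*4)/(-41 + 4)) = 46*(2*(82 + 16 - 16)/(-37)) = 46*(2*(-1/37)*82) = 46*(-164/37) = -7544/37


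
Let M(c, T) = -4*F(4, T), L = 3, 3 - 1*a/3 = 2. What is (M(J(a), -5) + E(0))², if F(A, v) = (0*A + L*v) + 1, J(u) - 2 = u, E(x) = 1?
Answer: 3249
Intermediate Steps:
a = 3 (a = 9 - 3*2 = 9 - 6 = 3)
J(u) = 2 + u
F(A, v) = 1 + 3*v (F(A, v) = (0*A + 3*v) + 1 = (0 + 3*v) + 1 = 3*v + 1 = 1 + 3*v)
M(c, T) = -4 - 12*T (M(c, T) = -4*(1 + 3*T) = -4 - 12*T)
(M(J(a), -5) + E(0))² = ((-4 - 12*(-5)) + 1)² = ((-4 + 60) + 1)² = (56 + 1)² = 57² = 3249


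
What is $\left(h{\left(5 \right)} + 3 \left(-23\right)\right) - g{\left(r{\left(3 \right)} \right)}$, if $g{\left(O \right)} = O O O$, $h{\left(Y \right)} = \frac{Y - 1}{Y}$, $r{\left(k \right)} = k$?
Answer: $- \frac{476}{5} \approx -95.2$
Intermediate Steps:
$h{\left(Y \right)} = \frac{-1 + Y}{Y}$ ($h{\left(Y \right)} = \frac{Y - 1}{Y} = \frac{-1 + Y}{Y}$)
$g{\left(O \right)} = O^{3}$ ($g{\left(O \right)} = O^{2} O = O^{3}$)
$\left(h{\left(5 \right)} + 3 \left(-23\right)\right) - g{\left(r{\left(3 \right)} \right)} = \left(\frac{-1 + 5}{5} + 3 \left(-23\right)\right) - 3^{3} = \left(\frac{1}{5} \cdot 4 - 69\right) - 27 = \left(\frac{4}{5} - 69\right) - 27 = - \frac{341}{5} - 27 = - \frac{476}{5}$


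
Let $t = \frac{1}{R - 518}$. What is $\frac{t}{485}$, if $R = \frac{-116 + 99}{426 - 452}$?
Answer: $- \frac{26}{6523735} \approx -3.9854 \cdot 10^{-6}$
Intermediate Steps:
$R = \frac{17}{26}$ ($R = - \frac{17}{-26} = \left(-17\right) \left(- \frac{1}{26}\right) = \frac{17}{26} \approx 0.65385$)
$t = - \frac{26}{13451}$ ($t = \frac{1}{\frac{17}{26} - 518} = \frac{1}{- \frac{13451}{26}} = - \frac{26}{13451} \approx -0.0019329$)
$\frac{t}{485} = - \frac{26}{13451 \cdot 485} = \left(- \frac{26}{13451}\right) \frac{1}{485} = - \frac{26}{6523735}$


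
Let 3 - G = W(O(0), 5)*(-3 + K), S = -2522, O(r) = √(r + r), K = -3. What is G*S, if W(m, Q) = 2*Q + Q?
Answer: -234546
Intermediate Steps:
O(r) = √2*√r (O(r) = √(2*r) = √2*√r)
W(m, Q) = 3*Q
G = 93 (G = 3 - 3*5*(-3 - 3) = 3 - 15*(-6) = 3 - 1*(-90) = 3 + 90 = 93)
G*S = 93*(-2522) = -234546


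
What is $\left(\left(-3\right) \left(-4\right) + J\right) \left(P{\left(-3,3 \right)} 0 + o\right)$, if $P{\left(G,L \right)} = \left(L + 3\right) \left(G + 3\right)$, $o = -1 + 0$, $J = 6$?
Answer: $-18$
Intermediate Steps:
$o = -1$
$P{\left(G,L \right)} = \left(3 + G\right) \left(3 + L\right)$ ($P{\left(G,L \right)} = \left(3 + L\right) \left(3 + G\right) = \left(3 + G\right) \left(3 + L\right)$)
$\left(\left(-3\right) \left(-4\right) + J\right) \left(P{\left(-3,3 \right)} 0 + o\right) = \left(\left(-3\right) \left(-4\right) + 6\right) \left(\left(9 + 3 \left(-3\right) + 3 \cdot 3 - 9\right) 0 - 1\right) = \left(12 + 6\right) \left(\left(9 - 9 + 9 - 9\right) 0 - 1\right) = 18 \left(0 \cdot 0 - 1\right) = 18 \left(0 - 1\right) = 18 \left(-1\right) = -18$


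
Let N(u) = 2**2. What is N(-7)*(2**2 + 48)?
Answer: 208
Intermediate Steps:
N(u) = 4
N(-7)*(2**2 + 48) = 4*(2**2 + 48) = 4*(4 + 48) = 4*52 = 208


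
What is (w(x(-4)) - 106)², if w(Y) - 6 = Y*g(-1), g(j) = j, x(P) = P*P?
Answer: 13456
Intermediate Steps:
x(P) = P²
w(Y) = 6 - Y (w(Y) = 6 + Y*(-1) = 6 - Y)
(w(x(-4)) - 106)² = ((6 - 1*(-4)²) - 106)² = ((6 - 1*16) - 106)² = ((6 - 16) - 106)² = (-10 - 106)² = (-116)² = 13456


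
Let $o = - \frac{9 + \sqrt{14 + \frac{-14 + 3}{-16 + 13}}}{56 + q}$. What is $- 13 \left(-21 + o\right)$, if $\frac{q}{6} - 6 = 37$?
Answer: $\frac{85839}{314} + \frac{13 \sqrt{159}}{942} \approx 273.55$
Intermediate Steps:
$q = 258$ ($q = 36 + 6 \cdot 37 = 36 + 222 = 258$)
$o = - \frac{9}{314} - \frac{\sqrt{159}}{942}$ ($o = - \frac{9 + \sqrt{14 + \frac{-14 + 3}{-16 + 13}}}{56 + 258} = - \frac{9 + \sqrt{14 - \frac{11}{-3}}}{314} = - \frac{9 + \sqrt{14 - - \frac{11}{3}}}{314} = - \frac{9 + \sqrt{14 + \frac{11}{3}}}{314} = - \frac{9 + \sqrt{\frac{53}{3}}}{314} = - \frac{9 + \frac{\sqrt{159}}{3}}{314} = - (\frac{9}{314} + \frac{\sqrt{159}}{942}) = - \frac{9}{314} - \frac{\sqrt{159}}{942} \approx -0.042048$)
$- 13 \left(-21 + o\right) = - 13 \left(-21 - \left(\frac{9}{314} + \frac{\sqrt{159}}{942}\right)\right) = - 13 \left(- \frac{6603}{314} - \frac{\sqrt{159}}{942}\right) = - (- \frac{85839}{314} - \frac{13 \sqrt{159}}{942}) = \frac{85839}{314} + \frac{13 \sqrt{159}}{942}$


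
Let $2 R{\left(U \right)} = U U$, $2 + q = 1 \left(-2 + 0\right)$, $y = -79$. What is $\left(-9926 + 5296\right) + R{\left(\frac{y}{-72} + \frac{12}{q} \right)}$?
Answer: $- \frac{47985071}{10368} \approx -4628.2$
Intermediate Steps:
$q = -4$ ($q = -2 + 1 \left(-2 + 0\right) = -2 + 1 \left(-2\right) = -2 - 2 = -4$)
$R{\left(U \right)} = \frac{U^{2}}{2}$ ($R{\left(U \right)} = \frac{U U}{2} = \frac{U^{2}}{2}$)
$\left(-9926 + 5296\right) + R{\left(\frac{y}{-72} + \frac{12}{q} \right)} = \left(-9926 + 5296\right) + \frac{\left(- \frac{79}{-72} + \frac{12}{-4}\right)^{2}}{2} = -4630 + \frac{\left(\left(-79\right) \left(- \frac{1}{72}\right) + 12 \left(- \frac{1}{4}\right)\right)^{2}}{2} = -4630 + \frac{\left(\frac{79}{72} - 3\right)^{2}}{2} = -4630 + \frac{\left(- \frac{137}{72}\right)^{2}}{2} = -4630 + \frac{1}{2} \cdot \frac{18769}{5184} = -4630 + \frac{18769}{10368} = - \frac{47985071}{10368}$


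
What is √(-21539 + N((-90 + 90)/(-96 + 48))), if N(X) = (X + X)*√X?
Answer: I*√21539 ≈ 146.76*I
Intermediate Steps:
N(X) = 2*X^(3/2) (N(X) = (2*X)*√X = 2*X^(3/2))
√(-21539 + N((-90 + 90)/(-96 + 48))) = √(-21539 + 2*((-90 + 90)/(-96 + 48))^(3/2)) = √(-21539 + 2*(0/(-48))^(3/2)) = √(-21539 + 2*(0*(-1/48))^(3/2)) = √(-21539 + 2*0^(3/2)) = √(-21539 + 2*0) = √(-21539 + 0) = √(-21539) = I*√21539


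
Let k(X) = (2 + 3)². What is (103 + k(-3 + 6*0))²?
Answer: 16384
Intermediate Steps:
k(X) = 25 (k(X) = 5² = 25)
(103 + k(-3 + 6*0))² = (103 + 25)² = 128² = 16384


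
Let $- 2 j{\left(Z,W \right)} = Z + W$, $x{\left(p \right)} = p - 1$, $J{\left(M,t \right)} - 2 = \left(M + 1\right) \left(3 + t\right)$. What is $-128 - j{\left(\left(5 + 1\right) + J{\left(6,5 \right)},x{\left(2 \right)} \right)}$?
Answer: $- \frac{191}{2} \approx -95.5$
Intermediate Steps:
$J{\left(M,t \right)} = 2 + \left(1 + M\right) \left(3 + t\right)$ ($J{\left(M,t \right)} = 2 + \left(M + 1\right) \left(3 + t\right) = 2 + \left(1 + M\right) \left(3 + t\right)$)
$x{\left(p \right)} = -1 + p$ ($x{\left(p \right)} = p - 1 = -1 + p$)
$j{\left(Z,W \right)} = - \frac{W}{2} - \frac{Z}{2}$ ($j{\left(Z,W \right)} = - \frac{Z + W}{2} = - \frac{W + Z}{2} = - \frac{W}{2} - \frac{Z}{2}$)
$-128 - j{\left(\left(5 + 1\right) + J{\left(6,5 \right)},x{\left(2 \right)} \right)} = -128 - \left(- \frac{-1 + 2}{2} - \frac{\left(5 + 1\right) + \left(5 + 5 + 3 \cdot 6 + 6 \cdot 5\right)}{2}\right) = -128 - \left(\left(- \frac{1}{2}\right) 1 - \frac{6 + \left(5 + 5 + 18 + 30\right)}{2}\right) = -128 - \left(- \frac{1}{2} - \frac{6 + 58}{2}\right) = -128 - \left(- \frac{1}{2} - 32\right) = -128 - - \frac{65}{2} = -128 + \frac{65}{2} = - \frac{191}{2}$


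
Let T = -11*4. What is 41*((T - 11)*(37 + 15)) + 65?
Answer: -117195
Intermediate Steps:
T = -44
41*((T - 11)*(37 + 15)) + 65 = 41*((-44 - 11)*(37 + 15)) + 65 = 41*(-55*52) + 65 = 41*(-2860) + 65 = -117260 + 65 = -117195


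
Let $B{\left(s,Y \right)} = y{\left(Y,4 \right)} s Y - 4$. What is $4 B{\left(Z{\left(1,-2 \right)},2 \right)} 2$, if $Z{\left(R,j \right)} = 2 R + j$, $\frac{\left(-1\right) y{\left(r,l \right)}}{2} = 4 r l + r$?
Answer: $-32$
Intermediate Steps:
$y{\left(r,l \right)} = - 2 r - 8 l r$ ($y{\left(r,l \right)} = - 2 \left(4 r l + r\right) = - 2 \left(4 l r + r\right) = - 2 \left(r + 4 l r\right) = - 2 r - 8 l r$)
$Z{\left(R,j \right)} = j + 2 R$
$B{\left(s,Y \right)} = -4 - 34 s Y^{2}$ ($B{\left(s,Y \right)} = - 2 Y \left(1 + 4 \cdot 4\right) s Y - 4 = - 2 Y \left(1 + 16\right) s Y - 4 = \left(-2\right) Y 17 s Y - 4 = - 34 Y s Y - 4 = - 34 s Y^{2} - 4 = -4 - 34 s Y^{2}$)
$4 B{\left(Z{\left(1,-2 \right)},2 \right)} 2 = 4 \left(-4 - 34 \left(-2 + 2 \cdot 1\right) 2^{2}\right) 2 = 4 \left(-4 - 34 \left(-2 + 2\right) 4\right) 2 = 4 \left(-4 - 0 \cdot 4\right) 2 = 4 \left(-4 + 0\right) 2 = 4 \left(-4\right) 2 = \left(-16\right) 2 = -32$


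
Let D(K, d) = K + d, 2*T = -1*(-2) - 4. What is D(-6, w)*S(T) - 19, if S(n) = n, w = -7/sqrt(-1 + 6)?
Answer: -13 + 7*sqrt(5)/5 ≈ -9.8695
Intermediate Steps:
w = -7*sqrt(5)/5 ≈ -3.1305
T = -1 (T = (-1*(-2) - 4)/2 = (2 - 4)/2 = (1/2)*(-2) = -1)
D(-6, w)*S(T) - 19 = (-6 - 7*sqrt(5)/5)*(-1) - 19 = (6 + 7*sqrt(5)/5) - 19 = -13 + 7*sqrt(5)/5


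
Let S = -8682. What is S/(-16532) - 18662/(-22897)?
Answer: 36236567/27038086 ≈ 1.3402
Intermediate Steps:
S/(-16532) - 18662/(-22897) = -8682/(-16532) - 18662/(-22897) = -8682*(-1/16532) - 18662*(-1/22897) = 4341/8266 + 2666/3271 = 36236567/27038086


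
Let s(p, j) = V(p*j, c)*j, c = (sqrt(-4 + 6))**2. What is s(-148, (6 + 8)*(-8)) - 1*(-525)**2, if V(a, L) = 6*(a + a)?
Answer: -22553769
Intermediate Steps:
c = 2 (c = (sqrt(2))**2 = 2)
V(a, L) = 12*a (V(a, L) = 6*(2*a) = 12*a)
s(p, j) = 12*p*j**2 (s(p, j) = (12*(p*j))*j = (12*(j*p))*j = (12*j*p)*j = 12*p*j**2)
s(-148, (6 + 8)*(-8)) - 1*(-525)**2 = 12*(-148)*((6 + 8)*(-8))**2 - 1*(-525)**2 = 12*(-148)*(14*(-8))**2 - 1*275625 = 12*(-148)*(-112)**2 - 275625 = 12*(-148)*12544 - 275625 = -22278144 - 275625 = -22553769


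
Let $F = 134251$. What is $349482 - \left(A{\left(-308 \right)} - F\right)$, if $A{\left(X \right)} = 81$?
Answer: $483652$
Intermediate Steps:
$349482 - \left(A{\left(-308 \right)} - F\right) = 349482 - \left(81 - 134251\right) = 349482 - -134170 = 349482 + 134170 = 483652$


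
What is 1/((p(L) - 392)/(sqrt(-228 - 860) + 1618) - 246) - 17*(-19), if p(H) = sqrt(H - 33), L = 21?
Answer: (-64344021*I - 323*sqrt(3) + 317828*sqrt(17))/(-sqrt(3) - 199210*I + 984*sqrt(17)) ≈ 323.0 - 1.1548e-7*I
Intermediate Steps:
p(H) = sqrt(-33 + H)
1/((p(L) - 392)/(sqrt(-228 - 860) + 1618) - 246) - 17*(-19) = 1/((sqrt(-33 + 21) - 392)/(sqrt(-228 - 860) + 1618) - 246) - 17*(-19) = 1/((sqrt(-12) - 392)/(sqrt(-1088) + 1618) - 246) + 323 = 1/((2*I*sqrt(3) - 392)/(8*I*sqrt(17) + 1618) - 246) + 323 = 1/((-392 + 2*I*sqrt(3))/(1618 + 8*I*sqrt(17)) - 246) + 323 = 1/(-246 + (-392 + 2*I*sqrt(3))/(1618 + 8*I*sqrt(17))) + 323 = 323 + 1/(-246 + (-392 + 2*I*sqrt(3))/(1618 + 8*I*sqrt(17)))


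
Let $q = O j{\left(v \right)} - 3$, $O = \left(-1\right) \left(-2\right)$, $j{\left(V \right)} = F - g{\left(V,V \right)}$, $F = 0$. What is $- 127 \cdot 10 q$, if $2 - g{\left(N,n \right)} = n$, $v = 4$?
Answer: $-1270$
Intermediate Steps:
$g{\left(N,n \right)} = 2 - n$
$j{\left(V \right)} = -2 + V$ ($j{\left(V \right)} = 0 - \left(2 - V\right) = 0 + \left(-2 + V\right) = -2 + V$)
$O = 2$
$q = 1$ ($q = 2 \left(-2 + 4\right) - 3 = 2 \cdot 2 - 3 = 4 - 3 = 1$)
$- 127 \cdot 10 q = - 127 \cdot 10 \cdot 1 = \left(-127\right) 10 = -1270$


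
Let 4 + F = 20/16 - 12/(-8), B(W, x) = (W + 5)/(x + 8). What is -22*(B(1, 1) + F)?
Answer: 77/6 ≈ 12.833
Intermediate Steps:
B(W, x) = (5 + W)/(8 + x)
F = -5/4 (F = -4 + (20/16 - 12/(-8)) = -4 + (20*(1/16) - 12*(-⅛)) = -4 + (5/4 + 3/2) = -4 + 11/4 = -5/4 ≈ -1.2500)
-22*(B(1, 1) + F) = -22*((5 + 1)/(8 + 1) - 5/4) = -22*(6/9 - 5/4) = -22*((⅑)*6 - 5/4) = -22*(⅔ - 5/4) = -22*(-7/12) = 77/6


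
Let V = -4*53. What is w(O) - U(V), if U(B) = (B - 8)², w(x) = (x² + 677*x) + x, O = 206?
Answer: 133704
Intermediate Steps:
w(x) = x² + 678*x
V = -212
U(B) = (-8 + B)²
w(O) - U(V) = 206*(678 + 206) - (-8 - 212)² = 206*884 - 1*(-220)² = 182104 - 1*48400 = 182104 - 48400 = 133704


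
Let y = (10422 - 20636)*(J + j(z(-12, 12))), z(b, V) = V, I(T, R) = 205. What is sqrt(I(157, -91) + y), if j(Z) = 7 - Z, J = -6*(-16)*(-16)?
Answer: sqrt(15739979) ≈ 3967.4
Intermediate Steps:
J = -1536 (J = 96*(-16) = -1536)
y = 15739774 (y = (10422 - 20636)*(-1536 + (7 - 1*12)) = -10214*(-1536 + (7 - 12)) = -10214*(-1536 - 5) = -10214*(-1541) = 15739774)
sqrt(I(157, -91) + y) = sqrt(205 + 15739774) = sqrt(15739979)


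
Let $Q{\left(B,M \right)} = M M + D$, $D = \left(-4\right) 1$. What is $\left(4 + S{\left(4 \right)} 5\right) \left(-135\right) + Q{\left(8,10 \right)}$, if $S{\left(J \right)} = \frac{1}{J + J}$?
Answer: $- \frac{4227}{8} \approx -528.38$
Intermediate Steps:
$D = -4$
$S{\left(J \right)} = \frac{1}{2 J}$
$Q{\left(B,M \right)} = -4 + M^{2}$ ($Q{\left(B,M \right)} = M M - 4 = M^{2} - 4 = -4 + M^{2}$)
$\left(4 + S{\left(4 \right)} 5\right) \left(-135\right) + Q{\left(8,10 \right)} = \left(4 + \frac{1}{2 \cdot 4} \cdot 5\right) \left(-135\right) - \left(4 - 10^{2}\right) = \left(4 + \frac{1}{2} \cdot \frac{1}{4} \cdot 5\right) \left(-135\right) + \left(-4 + 100\right) = \left(4 + \frac{1}{8} \cdot 5\right) \left(-135\right) + 96 = \left(4 + \frac{5}{8}\right) \left(-135\right) + 96 = \frac{37}{8} \left(-135\right) + 96 = - \frac{4995}{8} + 96 = - \frac{4227}{8}$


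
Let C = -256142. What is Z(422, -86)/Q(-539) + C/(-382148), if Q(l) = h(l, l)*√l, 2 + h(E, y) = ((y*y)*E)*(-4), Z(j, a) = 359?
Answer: 128071/191074 - 359*I*√11/48229972098 ≈ 0.67027 - 2.4687e-8*I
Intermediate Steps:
h(E, y) = -2 - 4*E*y² (h(E, y) = -2 + ((y*y)*E)*(-4) = -2 + (y²*E)*(-4) = -2 + (E*y²)*(-4) = -2 - 4*E*y²)
Q(l) = √l*(-2 - 4*l³) (Q(l) = (-2 - 4*l*l²)*√l = (-2 - 4*l³)*√l = √l*(-2 - 4*l³))
Z(422, -86)/Q(-539) + C/(-382148) = 359/((√(-539)*(-2 - 4*(-539)³))) - 256142/(-382148) = 359/(((7*I*√11)*(-2 - 4*(-156590819)))) - 256142*(-1/382148) = 359/(((7*I*√11)*(-2 + 626363276))) + 128071/191074 = 359/(((7*I*√11)*626363274)) + 128071/191074 = 359/((4384542918*I*√11)) + 128071/191074 = 359*(-I*√11/48229972098) + 128071/191074 = -359*I*√11/48229972098 + 128071/191074 = 128071/191074 - 359*I*√11/48229972098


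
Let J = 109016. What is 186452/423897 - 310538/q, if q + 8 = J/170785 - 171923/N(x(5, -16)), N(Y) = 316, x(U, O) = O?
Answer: 7109695033589507668/12614820757103163 ≈ 563.60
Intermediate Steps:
q = -29759164979/53968060 (q = -8 + (109016/170785 - 171923/316) = -8 - 29327420499/53968060 = -29759164979/53968060 ≈ -551.42)
186452/423897 - 310538/q = 186452/423897 - 310538/(-29759164979/53968060) = 186452*(1/423897) - 310538*(-53968060/29759164979) = 186452/423897 + 16759133416280/29759164979 = 7109695033589507668/12614820757103163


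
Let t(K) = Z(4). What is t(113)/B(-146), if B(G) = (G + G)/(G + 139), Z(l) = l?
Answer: 7/73 ≈ 0.095890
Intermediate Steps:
B(G) = 2*G/(139 + G) (B(G) = (2*G)/(139 + G) = 2*G/(139 + G))
t(K) = 4
t(113)/B(-146) = 4/((2*(-146)/(139 - 146))) = 4/((2*(-146)/(-7))) = 4/((2*(-146)*(-⅐))) = 4/(292/7) = 4*(7/292) = 7/73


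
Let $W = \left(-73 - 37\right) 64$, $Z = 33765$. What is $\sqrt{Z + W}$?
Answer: $5 \sqrt{1069} \approx 163.48$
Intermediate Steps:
$W = -7040$ ($W = \left(-110\right) 64 = -7040$)
$\sqrt{Z + W} = \sqrt{33765 - 7040} = \sqrt{26725} = 5 \sqrt{1069}$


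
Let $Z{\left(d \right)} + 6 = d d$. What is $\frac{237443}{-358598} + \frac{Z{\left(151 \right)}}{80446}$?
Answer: $- \frac{2731774542}{7211943677} \approx -0.37878$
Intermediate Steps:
$Z{\left(d \right)} = -6 + d^{2}$ ($Z{\left(d \right)} = -6 + d d = -6 + d^{2}$)
$\frac{237443}{-358598} + \frac{Z{\left(151 \right)}}{80446} = \frac{237443}{-358598} + \frac{-6 + 151^{2}}{80446} = 237443 \left(- \frac{1}{358598}\right) + \left(-6 + 22801\right) \frac{1}{80446} = - \frac{237443}{358598} + 22795 \cdot \frac{1}{80446} = - \frac{237443}{358598} + \frac{22795}{80446} = - \frac{2731774542}{7211943677}$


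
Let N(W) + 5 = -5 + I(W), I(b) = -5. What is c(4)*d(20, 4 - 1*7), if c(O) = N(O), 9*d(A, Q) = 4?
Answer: -20/3 ≈ -6.6667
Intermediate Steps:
d(A, Q) = 4/9 (d(A, Q) = (⅑)*4 = 4/9)
N(W) = -15 (N(W) = -5 + (-5 - 5) = -5 - 10 = -15)
c(O) = -15
c(4)*d(20, 4 - 1*7) = -15*4/9 = -20/3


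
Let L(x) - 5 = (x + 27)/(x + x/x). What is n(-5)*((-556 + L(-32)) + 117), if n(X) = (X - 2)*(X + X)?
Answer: -941430/31 ≈ -30369.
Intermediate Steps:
L(x) = 5 + (27 + x)/(1 + x) (L(x) = 5 + (x + 27)/(x + x/x) = 5 + (27 + x)/(x + 1) = 5 + (27 + x)/(1 + x))
n(X) = 2*X*(-2 + X) (n(X) = (-2 + X)*(2*X) = 2*X*(-2 + X))
n(-5)*((-556 + L(-32)) + 117) = (2*(-5)*(-2 - 5))*((-556 + 2*(16 + 3*(-32))/(1 - 32)) + 117) = (2*(-5)*(-7))*((-556 + 2*(16 - 96)/(-31)) + 117) = 70*((-556 + 2*(-1/31)*(-80)) + 117) = 70*((-556 + 160/31) + 117) = 70*(-17076/31 + 117) = 70*(-13449/31) = -941430/31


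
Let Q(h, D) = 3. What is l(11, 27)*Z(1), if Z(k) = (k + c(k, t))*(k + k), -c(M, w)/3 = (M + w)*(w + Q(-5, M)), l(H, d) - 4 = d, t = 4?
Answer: -6448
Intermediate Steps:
l(H, d) = 4 + d
c(M, w) = -3*(3 + w)*(M + w) (c(M, w) = -3*(M + w)*(w + 3) = -3*(M + w)*(3 + w) = -3*(3 + w)*(M + w))
Z(k) = 2*k*(-84 - 20*k) (Z(k) = (k + (-9*k - 9*4 - 3*4² - 3*k*4))*(k + k) = (k + (-9*k - 36 - 3*16 - 12*k))*(2*k) = (k + (-9*k - 36 - 48 - 12*k))*(2*k) = (k + (-84 - 21*k))*(2*k) = (-84 - 20*k)*(2*k) = 2*k*(-84 - 20*k))
l(11, 27)*Z(1) = (4 + 27)*(-8*1*(21 + 5*1)) = 31*(-8*1*(21 + 5)) = 31*(-8*1*26) = 31*(-208) = -6448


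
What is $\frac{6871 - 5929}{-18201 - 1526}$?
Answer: $- \frac{942}{19727} \approx -0.047752$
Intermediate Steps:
$\frac{6871 - 5929}{-18201 - 1526} = \frac{942}{-19727} = 942 \left(- \frac{1}{19727}\right) = - \frac{942}{19727}$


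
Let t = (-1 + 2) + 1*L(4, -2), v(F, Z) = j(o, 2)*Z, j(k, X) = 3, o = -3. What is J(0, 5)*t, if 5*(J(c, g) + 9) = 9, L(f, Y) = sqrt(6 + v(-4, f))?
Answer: -36/5 - 108*sqrt(2)/5 ≈ -37.747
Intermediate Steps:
v(F, Z) = 3*Z
L(f, Y) = sqrt(6 + 3*f)
J(c, g) = -36/5 (J(c, g) = -9 + (1/5)*9 = -9 + 9/5 = -36/5)
t = 1 + 3*sqrt(2) (t = (-1 + 2) + 1*sqrt(6 + 3*4) = 1 + 1*sqrt(6 + 12) = 1 + 1*sqrt(18) = 1 + 1*(3*sqrt(2)) = 1 + 3*sqrt(2) ≈ 5.2426)
J(0, 5)*t = -36*(1 + 3*sqrt(2))/5 = -36/5 - 108*sqrt(2)/5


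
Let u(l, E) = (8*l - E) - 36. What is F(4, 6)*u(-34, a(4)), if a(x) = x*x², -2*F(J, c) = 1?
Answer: 186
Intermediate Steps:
F(J, c) = -½ (F(J, c) = -½*1 = -½)
a(x) = x³
u(l, E) = -36 - E + 8*l (u(l, E) = (-E + 8*l) - 36 = -36 - E + 8*l)
F(4, 6)*u(-34, a(4)) = -(-36 - 1*4³ + 8*(-34))/2 = -(-36 - 1*64 - 272)/2 = -(-36 - 64 - 272)/2 = -½*(-372) = 186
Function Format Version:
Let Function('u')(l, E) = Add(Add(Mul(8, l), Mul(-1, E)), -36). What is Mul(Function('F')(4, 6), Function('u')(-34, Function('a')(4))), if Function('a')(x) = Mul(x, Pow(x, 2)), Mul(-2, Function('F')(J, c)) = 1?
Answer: 186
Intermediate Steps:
Function('F')(J, c) = Rational(-1, 2) (Function('F')(J, c) = Mul(Rational(-1, 2), 1) = Rational(-1, 2))
Function('a')(x) = Pow(x, 3)
Function('u')(l, E) = Add(-36, Mul(-1, E), Mul(8, l)) (Function('u')(l, E) = Add(Add(Mul(-1, E), Mul(8, l)), -36) = Add(-36, Mul(-1, E), Mul(8, l)))
Mul(Function('F')(4, 6), Function('u')(-34, Function('a')(4))) = Mul(Rational(-1, 2), Add(-36, Mul(-1, Pow(4, 3)), Mul(8, -34))) = Mul(Rational(-1, 2), Add(-36, Mul(-1, 64), -272)) = Mul(Rational(-1, 2), Add(-36, -64, -272)) = Mul(Rational(-1, 2), -372) = 186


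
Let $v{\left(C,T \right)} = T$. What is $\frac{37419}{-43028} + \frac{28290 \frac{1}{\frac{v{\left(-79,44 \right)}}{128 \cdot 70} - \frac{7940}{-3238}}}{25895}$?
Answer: $- \frac{9074396086733}{21351161695756} \approx -0.42501$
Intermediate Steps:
$\frac{37419}{-43028} + \frac{28290 \frac{1}{\frac{v{\left(-79,44 \right)}}{128 \cdot 70} - \frac{7940}{-3238}}}{25895} = \frac{37419}{-43028} + \frac{28290 \frac{1}{\frac{44}{128 \cdot 70} - \frac{7940}{-3238}}}{25895} = 37419 \left(- \frac{1}{43028}\right) + \frac{28290}{\frac{44}{8960} - - \frac{3970}{1619}} \cdot \frac{1}{25895} = - \frac{37419}{43028} + \frac{28290}{44 \cdot \frac{1}{8960} + \frac{3970}{1619}} \cdot \frac{1}{25895} = - \frac{37419}{43028} + \frac{28290}{\frac{11}{2240} + \frac{3970}{1619}} \cdot \frac{1}{25895} = - \frac{37419}{43028} + \frac{28290}{\frac{8910609}{3626560}} \cdot \frac{1}{25895} = - \frac{37419}{43028} + 28290 \cdot \frac{3626560}{8910609} \cdot \frac{1}{25895} = - \frac{37419}{43028} + \frac{34198460800}{2970203} \cdot \frac{1}{25895} = - \frac{37419}{43028} + \frac{6839692160}{15382681337} = - \frac{9074396086733}{21351161695756}$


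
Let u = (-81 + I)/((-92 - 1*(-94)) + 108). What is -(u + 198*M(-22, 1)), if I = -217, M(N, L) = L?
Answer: -10741/55 ≈ -195.29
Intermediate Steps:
u = -149/55 (u = (-81 - 217)/((-92 - 1*(-94)) + 108) = -298/((-92 + 94) + 108) = -298/(2 + 108) = -298/110 = -298*1/110 = -149/55 ≈ -2.7091)
-(u + 198*M(-22, 1)) = -(-149/55 + 198*1) = -(-149/55 + 198) = -1*10741/55 = -10741/55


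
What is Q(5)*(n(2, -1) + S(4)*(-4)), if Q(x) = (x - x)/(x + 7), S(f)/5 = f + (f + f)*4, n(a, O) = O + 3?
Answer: 0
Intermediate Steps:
n(a, O) = 3 + O
S(f) = 45*f (S(f) = 5*(f + (f + f)*4) = 5*(f + (2*f)*4) = 5*(f + 8*f) = 5*(9*f) = 45*f)
Q(x) = 0 (Q(x) = 0/(7 + x) = 0)
Q(5)*(n(2, -1) + S(4)*(-4)) = 0*((3 - 1) + (45*4)*(-4)) = 0*(2 + 180*(-4)) = 0*(2 - 720) = 0*(-718) = 0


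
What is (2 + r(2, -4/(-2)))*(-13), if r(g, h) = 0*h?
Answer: -26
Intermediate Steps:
r(g, h) = 0
(2 + r(2, -4/(-2)))*(-13) = (2 + 0)*(-13) = 2*(-13) = -26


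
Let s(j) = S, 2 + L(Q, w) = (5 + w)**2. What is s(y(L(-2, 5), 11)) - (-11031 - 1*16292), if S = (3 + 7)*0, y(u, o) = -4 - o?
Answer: 27323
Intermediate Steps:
L(Q, w) = -2 + (5 + w)**2
S = 0 (S = 10*0 = 0)
s(j) = 0
s(y(L(-2, 5), 11)) - (-11031 - 1*16292) = 0 - (-11031 - 1*16292) = 0 - (-11031 - 16292) = 0 - 1*(-27323) = 0 + 27323 = 27323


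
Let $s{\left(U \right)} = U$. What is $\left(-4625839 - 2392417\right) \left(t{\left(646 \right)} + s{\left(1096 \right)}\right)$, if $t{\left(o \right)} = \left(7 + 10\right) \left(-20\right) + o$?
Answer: $-9839594912$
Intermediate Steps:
$t{\left(o \right)} = -340 + o$ ($t{\left(o \right)} = 17 \left(-20\right) + o = -340 + o$)
$\left(-4625839 - 2392417\right) \left(t{\left(646 \right)} + s{\left(1096 \right)}\right) = \left(-4625839 - 2392417\right) \left(\left(-340 + 646\right) + 1096\right) = - 7018256 \left(306 + 1096\right) = \left(-7018256\right) 1402 = -9839594912$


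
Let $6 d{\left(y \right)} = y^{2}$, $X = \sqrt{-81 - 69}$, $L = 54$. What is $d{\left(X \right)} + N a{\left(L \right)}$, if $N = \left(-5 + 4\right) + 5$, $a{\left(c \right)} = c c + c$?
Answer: $11855$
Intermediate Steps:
$a{\left(c \right)} = c + c^{2}$ ($a{\left(c \right)} = c^{2} + c = c + c^{2}$)
$X = 5 i \sqrt{6}$ ($X = \sqrt{-150} = 5 i \sqrt{6} \approx 12.247 i$)
$N = 4$ ($N = -1 + 5 = 4$)
$d{\left(y \right)} = \frac{y^{2}}{6}$
$d{\left(X \right)} + N a{\left(L \right)} = \frac{\left(5 i \sqrt{6}\right)^{2}}{6} + 4 \cdot 54 \left(1 + 54\right) = \frac{1}{6} \left(-150\right) + 4 \cdot 54 \cdot 55 = -25 + 4 \cdot 2970 = -25 + 11880 = 11855$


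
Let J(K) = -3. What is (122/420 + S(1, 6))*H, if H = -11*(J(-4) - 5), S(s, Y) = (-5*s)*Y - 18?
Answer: -440836/105 ≈ -4198.4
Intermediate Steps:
S(s, Y) = -18 - 5*Y*s (S(s, Y) = -5*Y*s - 18 = -18 - 5*Y*s)
H = 88 (H = -11*(-3 - 5) = -11*(-8) = 88)
(122/420 + S(1, 6))*H = (122/420 + (-18 - 5*6*1))*88 = (122*(1/420) + (-18 - 30))*88 = (61/210 - 48)*88 = -10019/210*88 = -440836/105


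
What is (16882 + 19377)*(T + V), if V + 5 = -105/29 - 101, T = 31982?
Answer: 33514157441/29 ≈ 1.1557e+9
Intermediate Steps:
V = -3179/29 (V = -5 + (-105/29 - 101) = -5 - 3034/29 = -3179/29 ≈ -109.62)
(16882 + 19377)*(T + V) = (16882 + 19377)*(31982 - 3179/29) = 36259*(924299/29) = 33514157441/29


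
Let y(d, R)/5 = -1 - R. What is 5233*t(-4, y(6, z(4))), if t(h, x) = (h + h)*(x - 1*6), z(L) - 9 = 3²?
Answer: 4228264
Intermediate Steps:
z(L) = 18 (z(L) = 9 + 3² = 9 + 9 = 18)
y(d, R) = -5 - 5*R (y(d, R) = 5*(-1 - R) = -5 - 5*R)
t(h, x) = 2*h*(-6 + x) (t(h, x) = (2*h)*(x - 6) = (2*h)*(-6 + x) = 2*h*(-6 + x))
5233*t(-4, y(6, z(4))) = 5233*(2*(-4)*(-6 + (-5 - 5*18))) = 5233*(2*(-4)*(-6 + (-5 - 90))) = 5233*(2*(-4)*(-6 - 95)) = 5233*(2*(-4)*(-101)) = 5233*808 = 4228264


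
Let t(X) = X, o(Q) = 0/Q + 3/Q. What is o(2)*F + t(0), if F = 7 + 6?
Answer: 39/2 ≈ 19.500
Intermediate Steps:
F = 13
o(Q) = 3/Q (o(Q) = 0 + 3/Q = 3/Q)
o(2)*F + t(0) = (3/2)*13 + 0 = 39/2 + 0 = 39/2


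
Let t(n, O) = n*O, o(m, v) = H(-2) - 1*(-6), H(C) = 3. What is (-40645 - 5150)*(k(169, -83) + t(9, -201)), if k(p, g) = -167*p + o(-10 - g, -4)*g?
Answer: 1409524305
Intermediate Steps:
o(m, v) = 9 (o(m, v) = 3 - 1*(-6) = 3 + 6 = 9)
t(n, O) = O*n
k(p, g) = -167*p + 9*g
(-40645 - 5150)*(k(169, -83) + t(9, -201)) = (-40645 - 5150)*((-167*169 + 9*(-83)) - 201*9) = -45795*((-28223 - 747) - 1809) = -45795*(-28970 - 1809) = -45795*(-30779) = 1409524305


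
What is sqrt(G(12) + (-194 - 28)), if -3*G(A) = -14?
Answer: 2*I*sqrt(489)/3 ≈ 14.742*I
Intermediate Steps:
G(A) = 14/3 (G(A) = -1/3*(-14) = 14/3)
sqrt(G(12) + (-194 - 28)) = sqrt(14/3 + (-194 - 28)) = sqrt(14/3 - 222) = sqrt(-652/3) = 2*I*sqrt(489)/3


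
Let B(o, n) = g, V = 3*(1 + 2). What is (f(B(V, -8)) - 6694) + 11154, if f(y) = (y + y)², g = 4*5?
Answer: 6060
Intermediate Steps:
g = 20
V = 9 (V = 3*3 = 9)
B(o, n) = 20
f(y) = 4*y² (f(y) = (2*y)² = 4*y²)
(f(B(V, -8)) - 6694) + 11154 = (4*20² - 6694) + 11154 = (4*400 - 6694) + 11154 = (1600 - 6694) + 11154 = -5094 + 11154 = 6060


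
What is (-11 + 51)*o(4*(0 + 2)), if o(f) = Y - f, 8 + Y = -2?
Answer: -720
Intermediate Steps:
Y = -10 (Y = -8 - 2 = -10)
o(f) = -10 - f
(-11 + 51)*o(4*(0 + 2)) = (-11 + 51)*(-10 - 4*(0 + 2)) = 40*(-10 - 4*2) = 40*(-10 - 1*8) = 40*(-10 - 8) = 40*(-18) = -720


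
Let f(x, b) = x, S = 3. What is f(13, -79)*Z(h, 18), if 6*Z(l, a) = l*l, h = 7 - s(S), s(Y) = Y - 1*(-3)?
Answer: 13/6 ≈ 2.1667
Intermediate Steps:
s(Y) = 3 + Y (s(Y) = Y + 3 = 3 + Y)
h = 1 (h = 7 - (3 + 3) = 7 - 1*6 = 7 - 6 = 1)
Z(l, a) = l**2/6 (Z(l, a) = (l*l)/6 = l**2/6)
f(13, -79)*Z(h, 18) = 13*((1/6)*1**2) = 13*((1/6)*1) = 13*(1/6) = 13/6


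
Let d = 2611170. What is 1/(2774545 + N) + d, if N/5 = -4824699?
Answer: 55745737771499/21348950 ≈ 2.6112e+6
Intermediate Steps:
N = -24123495 (N = 5*(-4824699) = -24123495)
1/(2774545 + N) + d = 1/(2774545 - 24123495) + 2611170 = 1/(-21348950) + 2611170 = -1/21348950 + 2611170 = 55745737771499/21348950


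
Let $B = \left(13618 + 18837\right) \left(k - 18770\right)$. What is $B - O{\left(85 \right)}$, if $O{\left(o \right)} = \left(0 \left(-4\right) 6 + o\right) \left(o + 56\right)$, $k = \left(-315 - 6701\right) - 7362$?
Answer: $-1075830325$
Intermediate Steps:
$k = -14378$ ($k = -7016 - 7362 = -14378$)
$O{\left(o \right)} = o \left(56 + o\right)$ ($O{\left(o \right)} = \left(0 \cdot 6 + o\right) \left(56 + o\right) = \left(0 + o\right) \left(56 + o\right) = o \left(56 + o\right)$)
$B = -1075818340$ ($B = \left(13618 + 18837\right) \left(-14378 - 18770\right) = 32455 \left(-33148\right) = -1075818340$)
$B - O{\left(85 \right)} = -1075818340 - 85 \left(56 + 85\right) = -1075818340 - 85 \cdot 141 = -1075818340 - 11985 = -1075830325$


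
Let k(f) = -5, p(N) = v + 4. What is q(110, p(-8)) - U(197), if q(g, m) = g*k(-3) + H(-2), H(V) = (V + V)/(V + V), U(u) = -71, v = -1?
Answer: -478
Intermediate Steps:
H(V) = 1 (H(V) = (2*V)/((2*V)) = (2*V)*(1/(2*V)) = 1)
p(N) = 3 (p(N) = -1 + 4 = 3)
q(g, m) = 1 - 5*g (q(g, m) = g*(-5) + 1 = -5*g + 1 = 1 - 5*g)
q(110, p(-8)) - U(197) = (1 - 5*110) - 1*(-71) = (1 - 550) + 71 = -549 + 71 = -478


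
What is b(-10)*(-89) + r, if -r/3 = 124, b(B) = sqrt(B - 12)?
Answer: -372 - 89*I*sqrt(22) ≈ -372.0 - 417.45*I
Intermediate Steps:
b(B) = sqrt(-12 + B)
r = -372 (r = -3*124 = -372)
b(-10)*(-89) + r = sqrt(-12 - 10)*(-89) - 372 = sqrt(-22)*(-89) - 372 = (I*sqrt(22))*(-89) - 372 = -89*I*sqrt(22) - 372 = -372 - 89*I*sqrt(22)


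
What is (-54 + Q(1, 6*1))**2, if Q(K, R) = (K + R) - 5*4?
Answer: 4489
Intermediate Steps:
Q(K, R) = -20 + K + R (Q(K, R) = (K + R) - 20 = -20 + K + R)
(-54 + Q(1, 6*1))**2 = (-54 + (-20 + 1 + 6*1))**2 = (-54 + (-20 + 1 + 6))**2 = (-54 - 13)**2 = (-67)**2 = 4489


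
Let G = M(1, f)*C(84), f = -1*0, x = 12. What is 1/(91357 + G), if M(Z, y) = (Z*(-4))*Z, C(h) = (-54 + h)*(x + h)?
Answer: 1/79837 ≈ 1.2526e-5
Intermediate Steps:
f = 0
C(h) = (-54 + h)*(12 + h)
M(Z, y) = -4*Z**2 (M(Z, y) = (-4*Z)*Z = -4*Z**2)
G = -11520 (G = (-4*1**2)*(-648 + 84**2 - 42*84) = (-4*1)*(-648 + 7056 - 3528) = -4*2880 = -11520)
1/(91357 + G) = 1/(91357 - 11520) = 1/79837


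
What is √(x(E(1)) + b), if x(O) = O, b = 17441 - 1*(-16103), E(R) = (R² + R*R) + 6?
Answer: 12*√233 ≈ 183.17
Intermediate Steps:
E(R) = 6 + 2*R² (E(R) = (R² + R²) + 6 = 2*R² + 6 = 6 + 2*R²)
b = 33544 (b = 17441 + 16103 = 33544)
√(x(E(1)) + b) = √((6 + 2*1²) + 33544) = √((6 + 2*1) + 33544) = √((6 + 2) + 33544) = √(8 + 33544) = √33552 = 12*√233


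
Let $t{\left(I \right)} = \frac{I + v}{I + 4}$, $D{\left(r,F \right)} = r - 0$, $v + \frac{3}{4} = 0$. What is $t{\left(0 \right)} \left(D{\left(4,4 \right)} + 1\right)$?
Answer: $- \frac{15}{16} \approx -0.9375$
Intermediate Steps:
$v = - \frac{3}{4}$ ($v = - \frac{3}{4} + 0 = - \frac{3}{4} \approx -0.75$)
$D{\left(r,F \right)} = r$ ($D{\left(r,F \right)} = r + 0 = r$)
$t{\left(I \right)} = \frac{- \frac{3}{4} + I}{4 + I}$ ($t{\left(I \right)} = \frac{I - \frac{3}{4}}{I + 4} = \frac{- \frac{3}{4} + I}{4 + I}$)
$t{\left(0 \right)} \left(D{\left(4,4 \right)} + 1\right) = \frac{- \frac{3}{4} + 0}{4 + 0} \left(4 + 1\right) = \frac{1}{4} \left(- \frac{3}{4}\right) 5 = \left(- \frac{3}{16}\right) 5 = - \frac{15}{16}$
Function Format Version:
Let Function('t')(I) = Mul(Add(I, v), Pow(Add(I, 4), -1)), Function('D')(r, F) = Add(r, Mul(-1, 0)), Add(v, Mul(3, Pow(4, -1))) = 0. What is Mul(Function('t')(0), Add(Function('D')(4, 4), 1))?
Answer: Rational(-15, 16) ≈ -0.93750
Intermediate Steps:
v = Rational(-3, 4) (v = Add(Rational(-3, 4), 0) = Rational(-3, 4) ≈ -0.75000)
Function('D')(r, F) = r (Function('D')(r, F) = Add(r, 0) = r)
Function('t')(I) = Mul(Pow(Add(4, I), -1), Add(Rational(-3, 4), I)) (Function('t')(I) = Mul(Add(I, Rational(-3, 4)), Pow(Add(I, 4), -1)) = Mul(Add(Rational(-3, 4), I), Pow(Add(4, I), -1)) = Mul(Pow(Add(4, I), -1), Add(Rational(-3, 4), I)))
Mul(Function('t')(0), Add(Function('D')(4, 4), 1)) = Mul(Mul(Pow(Add(4, 0), -1), Add(Rational(-3, 4), 0)), Add(4, 1)) = Mul(Mul(Pow(4, -1), Rational(-3, 4)), 5) = Mul(Mul(Rational(1, 4), Rational(-3, 4)), 5) = Mul(Rational(-3, 16), 5) = Rational(-15, 16)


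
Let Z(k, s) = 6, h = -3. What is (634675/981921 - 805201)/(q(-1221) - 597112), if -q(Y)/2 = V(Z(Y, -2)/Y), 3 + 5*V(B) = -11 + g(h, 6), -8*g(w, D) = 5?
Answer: 15812862728920/11726221358283 ≈ 1.3485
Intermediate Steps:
g(w, D) = -5/8 (g(w, D) = -1/8*5 = -5/8)
V(B) = -117/40 (V(B) = -3/5 + (-11 - 5/8)/5 = -3/5 + (1/5)*(-93/8) = -3/5 - 93/40 = -117/40)
q(Y) = 117/20 (q(Y) = -2*(-117/40) = 117/20)
(634675/981921 - 805201)/(q(-1221) - 597112) = (634675/981921 - 805201)/(117/20 - 597112) = (634675*(1/981921) - 805201)/(-11942123/20) = (634675/981921 - 805201)*(-20/11942123) = -790643136446/981921*(-20/11942123) = 15812862728920/11726221358283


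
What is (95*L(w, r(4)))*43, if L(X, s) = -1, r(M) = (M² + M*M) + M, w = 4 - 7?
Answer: -4085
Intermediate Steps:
w = -3
r(M) = M + 2*M² (r(M) = (M² + M²) + M = 2*M² + M = M + 2*M²)
(95*L(w, r(4)))*43 = (95*(-1))*43 = -95*43 = -4085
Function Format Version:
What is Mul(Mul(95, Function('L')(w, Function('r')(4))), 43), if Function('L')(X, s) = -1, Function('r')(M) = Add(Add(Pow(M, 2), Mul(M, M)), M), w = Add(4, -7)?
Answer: -4085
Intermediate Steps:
w = -3
Function('r')(M) = Add(M, Mul(2, Pow(M, 2))) (Function('r')(M) = Add(Add(Pow(M, 2), Pow(M, 2)), M) = Add(Mul(2, Pow(M, 2)), M) = Add(M, Mul(2, Pow(M, 2))))
Mul(Mul(95, Function('L')(w, Function('r')(4))), 43) = Mul(Mul(95, -1), 43) = Mul(-95, 43) = -4085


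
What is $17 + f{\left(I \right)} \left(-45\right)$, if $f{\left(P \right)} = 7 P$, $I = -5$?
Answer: $1592$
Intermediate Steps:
$17 + f{\left(I \right)} \left(-45\right) = 17 + 7 \left(-5\right) \left(-45\right) = 17 - -1575 = 17 + 1575 = 1592$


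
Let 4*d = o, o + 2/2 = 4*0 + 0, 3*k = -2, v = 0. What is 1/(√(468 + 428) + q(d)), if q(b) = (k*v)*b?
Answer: √14/112 ≈ 0.033408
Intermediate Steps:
k = -⅔ (k = (⅓)*(-2) = -⅔ ≈ -0.66667)
o = -1 (o = -1 + (4*0 + 0) = -1 + (0 + 0) = -1 + 0 = -1)
d = -¼ (d = (¼)*(-1) = -¼ ≈ -0.25000)
q(b) = 0 (q(b) = (-⅔*0)*b = 0*b = 0)
1/(√(468 + 428) + q(d)) = 1/(√(468 + 428) + 0) = 1/(√896 + 0) = 1/(8*√14 + 0) = 1/(8*√14) = √14/112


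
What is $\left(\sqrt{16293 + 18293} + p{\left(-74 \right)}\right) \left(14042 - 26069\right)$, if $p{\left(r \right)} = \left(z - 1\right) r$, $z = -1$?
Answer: $-1779996 - 12027 \sqrt{34586} \approx -4.0167 \cdot 10^{6}$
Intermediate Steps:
$p{\left(r \right)} = - 2 r$ ($p{\left(r \right)} = \left(-1 - 1\right) r = - 2 r$)
$\left(\sqrt{16293 + 18293} + p{\left(-74 \right)}\right) \left(14042 - 26069\right) = \left(\sqrt{16293 + 18293} - -148\right) \left(14042 - 26069\right) = \left(\sqrt{34586} + 148\right) \left(-12027\right) = \left(148 + \sqrt{34586}\right) \left(-12027\right) = -1779996 - 12027 \sqrt{34586}$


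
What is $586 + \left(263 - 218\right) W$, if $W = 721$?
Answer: $33031$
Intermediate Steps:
$586 + \left(263 - 218\right) W = 586 + \left(263 - 218\right) 721 = 586 + 45 \cdot 721 = 586 + 32445 = 33031$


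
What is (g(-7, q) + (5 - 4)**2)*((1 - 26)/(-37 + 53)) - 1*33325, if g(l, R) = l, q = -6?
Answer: -266525/8 ≈ -33316.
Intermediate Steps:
(g(-7, q) + (5 - 4)**2)*((1 - 26)/(-37 + 53)) - 1*33325 = (-7 + (5 - 4)**2)*((1 - 26)/(-37 + 53)) - 1*33325 = (-7 + 1**2)*(-25/16) - 33325 = (-7 + 1)*(-25*1/16) - 33325 = -6*(-25/16) - 33325 = 75/8 - 33325 = -266525/8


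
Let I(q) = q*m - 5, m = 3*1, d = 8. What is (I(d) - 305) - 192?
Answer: -478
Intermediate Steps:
m = 3
I(q) = -5 + 3*q (I(q) = q*3 - 5 = 3*q - 5 = -5 + 3*q)
(I(d) - 305) - 192 = ((-5 + 3*8) - 305) - 192 = ((-5 + 24) - 305) - 192 = (19 - 305) - 192 = -286 - 192 = -478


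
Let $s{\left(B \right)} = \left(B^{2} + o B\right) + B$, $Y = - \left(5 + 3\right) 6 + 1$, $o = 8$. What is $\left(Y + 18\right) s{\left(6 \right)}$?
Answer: $-2610$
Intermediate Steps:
$Y = -47$ ($Y = - 8 \cdot 6 + 1 = \left(-1\right) 48 + 1 = -48 + 1 = -47$)
$s{\left(B \right)} = B^{2} + 9 B$ ($s{\left(B \right)} = \left(B^{2} + 8 B\right) + B = B^{2} + 9 B$)
$\left(Y + 18\right) s{\left(6 \right)} = \left(-47 + 18\right) 6 \left(9 + 6\right) = - 29 \cdot 6 \cdot 15 = \left(-29\right) 90 = -2610$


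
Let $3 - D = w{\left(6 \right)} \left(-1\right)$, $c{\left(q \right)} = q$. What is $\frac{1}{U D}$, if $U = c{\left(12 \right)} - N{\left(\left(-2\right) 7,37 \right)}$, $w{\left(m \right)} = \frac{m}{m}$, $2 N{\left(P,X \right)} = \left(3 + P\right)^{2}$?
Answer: $- \frac{1}{194} \approx -0.0051546$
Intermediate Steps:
$N{\left(P,X \right)} = \frac{\left(3 + P\right)^{2}}{2}$
$w{\left(m \right)} = 1$
$U = - \frac{97}{2}$ ($U = 12 - \frac{\left(3 - 14\right)^{2}}{2} = 12 - \frac{\left(-11\right)^{2}}{2} = 12 - \frac{1}{2} \cdot 121 = 12 - \frac{121}{2} = - \frac{97}{2} \approx -48.5$)
$D = 4$ ($D = 3 - 1 \left(-1\right) = 3 - -1 = 3 + 1 = 4$)
$\frac{1}{U D} = \frac{1}{\left(- \frac{97}{2}\right) 4} = \frac{1}{-194} = - \frac{1}{194}$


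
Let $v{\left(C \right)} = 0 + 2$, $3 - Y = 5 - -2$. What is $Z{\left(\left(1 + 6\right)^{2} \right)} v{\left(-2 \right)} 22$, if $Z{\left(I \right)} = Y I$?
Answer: $-8624$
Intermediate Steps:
$Y = -4$ ($Y = 3 - \left(5 - -2\right) = 3 - \left(5 + 2\right) = 3 - 7 = -4$)
$v{\left(C \right)} = 2$
$Z{\left(I \right)} = - 4 I$
$Z{\left(\left(1 + 6\right)^{2} \right)} v{\left(-2 \right)} 22 = - 4 \left(1 + 6\right)^{2} \cdot 2 \cdot 22 = - 4 \cdot 7^{2} \cdot 2 \cdot 22 = \left(-4\right) 49 \cdot 2 \cdot 22 = \left(-196\right) 2 \cdot 22 = \left(-392\right) 22 = -8624$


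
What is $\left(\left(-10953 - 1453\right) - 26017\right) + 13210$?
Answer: $-25213$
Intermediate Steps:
$\left(\left(-10953 - 1453\right) - 26017\right) + 13210 = \left(-12406 - 26017\right) + 13210 = -38423 + 13210 = -25213$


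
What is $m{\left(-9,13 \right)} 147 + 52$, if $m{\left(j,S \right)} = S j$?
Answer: $-17147$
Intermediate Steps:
$m{\left(-9,13 \right)} 147 + 52 = 13 \left(-9\right) 147 + 52 = \left(-117\right) 147 + 52 = -17199 + 52 = -17147$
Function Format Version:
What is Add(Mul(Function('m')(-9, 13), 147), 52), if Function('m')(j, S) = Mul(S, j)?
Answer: -17147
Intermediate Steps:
Add(Mul(Function('m')(-9, 13), 147), 52) = Add(Mul(Mul(13, -9), 147), 52) = Add(Mul(-117, 147), 52) = Add(-17199, 52) = -17147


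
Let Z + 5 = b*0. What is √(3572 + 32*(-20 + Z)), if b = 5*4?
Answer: 6*√77 ≈ 52.650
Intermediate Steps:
b = 20
Z = -5 (Z = -5 + 20*0 = -5 + 0 = -5)
√(3572 + 32*(-20 + Z)) = √(3572 + 32*(-20 - 5)) = √(3572 + 32*(-25)) = √(3572 - 800) = √2772 = 6*√77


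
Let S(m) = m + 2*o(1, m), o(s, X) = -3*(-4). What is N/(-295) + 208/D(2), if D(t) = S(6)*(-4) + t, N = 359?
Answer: -879/295 ≈ -2.9797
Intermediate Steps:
o(s, X) = 12
S(m) = 24 + m (S(m) = m + 2*12 = m + 24 = 24 + m)
D(t) = -120 + t (D(t) = (24 + 6)*(-4) + t = 30*(-4) + t = -120 + t)
N/(-295) + 208/D(2) = 359/(-295) + 208/(-120 + 2) = 359*(-1/295) + 208/(-118) = -359/295 + 208*(-1/118) = -359/295 - 104/59 = -879/295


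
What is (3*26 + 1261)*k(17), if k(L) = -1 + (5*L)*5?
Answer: 567736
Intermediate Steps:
k(L) = -1 + 25*L
(3*26 + 1261)*k(17) = (3*26 + 1261)*(-1 + 25*17) = (78 + 1261)*(-1 + 425) = 1339*424 = 567736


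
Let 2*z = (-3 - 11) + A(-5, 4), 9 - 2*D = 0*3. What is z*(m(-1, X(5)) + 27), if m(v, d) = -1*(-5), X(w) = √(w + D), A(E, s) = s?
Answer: -160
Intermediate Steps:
D = 9/2 (D = 9/2 - 0*3 = 9/2 - ½*0 = 9/2 + 0 = 9/2 ≈ 4.5000)
X(w) = √(9/2 + w) (X(w) = √(w + 9/2) = √(9/2 + w))
m(v, d) = 5
z = -5 (z = ((-3 - 11) + 4)/2 = (-14 + 4)/2 = (½)*(-10) = -5)
z*(m(-1, X(5)) + 27) = -5*(5 + 27) = -5*32 = -160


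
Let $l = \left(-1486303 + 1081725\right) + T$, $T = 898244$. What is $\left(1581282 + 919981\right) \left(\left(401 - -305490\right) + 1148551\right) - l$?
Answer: $3637941466580$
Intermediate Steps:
$l = 493666$ ($l = \left(-1486303 + 1081725\right) + 898244 = -404578 + 898244 = 493666$)
$\left(1581282 + 919981\right) \left(\left(401 - -305490\right) + 1148551\right) - l = \left(1581282 + 919981\right) \left(\left(401 - -305490\right) + 1148551\right) - 493666 = 2501263 \left(\left(401 + 305490\right) + 1148551\right) - 493666 = 2501263 \left(305891 + 1148551\right) - 493666 = 2501263 \cdot 1454442 - 493666 = 3637941960246 - 493666 = 3637941466580$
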